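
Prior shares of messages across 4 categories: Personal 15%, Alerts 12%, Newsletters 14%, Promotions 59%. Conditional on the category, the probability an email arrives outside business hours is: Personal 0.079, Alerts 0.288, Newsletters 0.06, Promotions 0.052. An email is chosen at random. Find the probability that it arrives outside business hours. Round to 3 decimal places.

Prior × likelihood for each hypothesis:
  Personal: 0.15 × 0.079 = 0.01185
  Alerts: 0.12 × 0.288 = 0.03456
  Newsletters: 0.14 × 0.06 = 0.0084
  Promotions: 0.59 × 0.052 = 0.03068
P(off-hours) = 0.01185 + 0.03456 + 0.0084 + 0.03068 = 0.08549 → 0.085.

0.085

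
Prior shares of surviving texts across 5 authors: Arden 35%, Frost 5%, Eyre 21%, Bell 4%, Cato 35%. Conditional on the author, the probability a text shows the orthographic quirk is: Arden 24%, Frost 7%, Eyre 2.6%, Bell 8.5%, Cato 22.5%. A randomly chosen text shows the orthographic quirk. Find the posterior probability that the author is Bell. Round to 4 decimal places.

0.0194

Prior × likelihood for each hypothesis:
  Arden: 0.35 × 0.24 = 0.084
  Frost: 0.05 × 0.07 = 0.0035
  Eyre: 0.21 × 0.026 = 0.00546
  Bell: 0.04 × 0.085 = 0.0034
  Cato: 0.35 × 0.225 = 0.07875
Sum = 0.17511.
P(Bell | evidence) = 0.0034 / 0.17511 ≈ 0.0194.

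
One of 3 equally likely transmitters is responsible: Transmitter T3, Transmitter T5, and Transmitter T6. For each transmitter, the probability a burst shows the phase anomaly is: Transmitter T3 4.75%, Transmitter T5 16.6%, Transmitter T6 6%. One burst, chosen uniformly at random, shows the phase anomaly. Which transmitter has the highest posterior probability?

Transmitter T5

Since the prior is uniform, the posterior is proportional to the likelihood:
  Transmitter T3: 0.0475
  Transmitter T5: 0.166
  Transmitter T6: 0.06
Normalizing constant = 0.2735.
Largest term belongs to Transmitter T5, so Transmitter T5 is most probable.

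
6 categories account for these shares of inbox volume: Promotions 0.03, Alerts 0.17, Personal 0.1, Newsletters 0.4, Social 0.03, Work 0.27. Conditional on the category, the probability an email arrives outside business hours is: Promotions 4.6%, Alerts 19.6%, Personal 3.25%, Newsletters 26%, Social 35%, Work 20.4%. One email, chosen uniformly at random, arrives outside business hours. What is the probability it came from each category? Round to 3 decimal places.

Promotions 0.007, Alerts 0.161, Personal 0.016, Newsletters 0.501, Social 0.051, Work 0.265

Unnormalized posteriors (prior × likelihood):
  Promotions: 0.03 × 0.046 = 0.00138
  Alerts: 0.17 × 0.196 = 0.03332
  Personal: 0.1 × 0.0325 = 0.00325
  Newsletters: 0.4 × 0.26 = 0.104
  Social: 0.03 × 0.35 = 0.0105
  Work: 0.27 × 0.204 = 0.05508
Total = 0.20753.
P(Promotions | off-hours) = 0.00138/0.20753 ≈ 0.007
P(Alerts | off-hours) = 0.03332/0.20753 ≈ 0.161
P(Personal | off-hours) = 0.00325/0.20753 ≈ 0.016
P(Newsletters | off-hours) = 0.104/0.20753 ≈ 0.501
P(Social | off-hours) = 0.0105/0.20753 ≈ 0.051
P(Work | off-hours) = 0.05508/0.20753 ≈ 0.265
(Check: 0.007+0.161+0.016+0.501+0.051+0.265 = 1.001.)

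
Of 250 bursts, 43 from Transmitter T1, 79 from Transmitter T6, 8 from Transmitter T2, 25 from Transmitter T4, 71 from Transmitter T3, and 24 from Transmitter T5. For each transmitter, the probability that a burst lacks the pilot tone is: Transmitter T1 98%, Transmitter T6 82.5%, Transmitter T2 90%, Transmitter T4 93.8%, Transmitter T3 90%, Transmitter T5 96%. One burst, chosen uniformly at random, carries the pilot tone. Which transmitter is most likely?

Taking complements, P(pilot | each) = Transmitter T1 0.02, Transmitter T6 0.175, Transmitter T2 0.1, Transmitter T4 0.062, Transmitter T3 0.1, Transmitter T5 0.04.
Compute prior × likelihood for every hypothesis:
  Transmitter T1: 0.172 × 0.02 = 0.00344
  Transmitter T6: 0.316 × 0.175 = 0.0553
  Transmitter T2: 0.032 × 0.1 = 0.0032
  Transmitter T4: 0.1 × 0.062 = 0.0062
  Transmitter T3: 0.284 × 0.1 = 0.0284
  Transmitter T5: 0.096 × 0.04 = 0.00384
Normalizing constant = 0.10038.
Largest term belongs to Transmitter T6, so Transmitter T6 is most probable.

Transmitter T6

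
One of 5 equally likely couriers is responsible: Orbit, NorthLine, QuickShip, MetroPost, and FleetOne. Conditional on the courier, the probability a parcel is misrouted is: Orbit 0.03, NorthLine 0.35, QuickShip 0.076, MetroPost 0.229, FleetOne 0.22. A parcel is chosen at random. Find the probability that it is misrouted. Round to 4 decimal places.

0.1810

With a uniform prior (1/5 each), posterior ∝ likelihood:
  Orbit: 0.03
  NorthLine: 0.35
  QuickShip: 0.076
  MetroPost: 0.229
  FleetOne: 0.22
P(misrouted) = (1/5) × (0.03 + 0.35 + 0.076 + 0.229 + 0.22) = 0.905/5 ≈ 0.1810.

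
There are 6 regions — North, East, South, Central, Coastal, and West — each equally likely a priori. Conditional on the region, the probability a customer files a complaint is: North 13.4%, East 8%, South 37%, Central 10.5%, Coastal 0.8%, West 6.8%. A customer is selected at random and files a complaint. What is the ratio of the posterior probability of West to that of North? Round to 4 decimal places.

0.5075

Since the prior is uniform, the posterior is proportional to the likelihood:
  North: 0.134
  East: 0.08
  South: 0.37
  Central: 0.105
  Coastal: 0.008
  West: 0.068
Total = 0.765.
The ratio is 0.068 / 0.134 (the normalizer cancels) = 0.5075.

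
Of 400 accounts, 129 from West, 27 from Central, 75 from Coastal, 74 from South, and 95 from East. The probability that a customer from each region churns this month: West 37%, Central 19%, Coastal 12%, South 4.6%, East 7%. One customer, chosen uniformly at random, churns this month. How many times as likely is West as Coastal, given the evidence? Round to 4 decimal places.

Prior × likelihood for each hypothesis:
  West: 0.3225 × 0.37 = 0.119325
  Central: 0.0675 × 0.19 = 0.012825
  Coastal: 0.1875 × 0.12 = 0.0225
  South: 0.185 × 0.046 = 0.00851
  East: 0.2375 × 0.07 = 0.016625
Normalizing constant = 0.179785.
The ratio is 0.119325 / 0.0225 (the normalizer cancels) = 5.3033.

5.3033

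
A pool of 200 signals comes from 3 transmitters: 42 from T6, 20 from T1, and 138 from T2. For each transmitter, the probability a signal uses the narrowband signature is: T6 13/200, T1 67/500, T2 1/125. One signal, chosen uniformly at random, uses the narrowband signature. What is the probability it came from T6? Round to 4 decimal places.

Unnormalized posteriors (prior × likelihood):
  T6: 0.21 × 0.065 = 0.01365
  T1: 0.1 × 0.134 = 0.0134
  T2: 0.69 × 0.008 = 0.00552
Total = 0.03257.
P(T6 | evidence) = 0.01365 / 0.03257 ≈ 0.4191.

0.4191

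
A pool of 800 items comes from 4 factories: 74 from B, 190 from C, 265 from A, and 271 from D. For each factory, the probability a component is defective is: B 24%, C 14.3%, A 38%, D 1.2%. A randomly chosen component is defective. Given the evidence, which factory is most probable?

A

Prior × likelihood for each hypothesis:
  B: 0.0925 × 0.24 = 0.0222
  C: 0.2375 × 0.143 = 0.0339625
  A: 0.33125 × 0.38 = 0.125875
  D: 0.33875 × 0.012 = 0.004065
Sum = 0.1861025.
Largest term belongs to A, so A is most probable.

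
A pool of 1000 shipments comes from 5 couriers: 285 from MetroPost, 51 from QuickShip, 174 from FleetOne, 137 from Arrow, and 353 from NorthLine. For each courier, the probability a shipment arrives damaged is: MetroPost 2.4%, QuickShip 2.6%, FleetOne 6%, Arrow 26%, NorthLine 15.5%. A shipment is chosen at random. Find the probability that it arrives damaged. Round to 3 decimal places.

0.109

By Bayes' rule, posterior ∝ prior × likelihood:
  MetroPost: 0.285 × 0.024 = 0.00684
  QuickShip: 0.051 × 0.026 = 0.001326
  FleetOne: 0.174 × 0.06 = 0.01044
  Arrow: 0.137 × 0.26 = 0.03562
  NorthLine: 0.353 × 0.155 = 0.054715
P(damaged) = 0.00684 + 0.001326 + 0.01044 + 0.03562 + 0.054715 = 0.108941 → 0.109.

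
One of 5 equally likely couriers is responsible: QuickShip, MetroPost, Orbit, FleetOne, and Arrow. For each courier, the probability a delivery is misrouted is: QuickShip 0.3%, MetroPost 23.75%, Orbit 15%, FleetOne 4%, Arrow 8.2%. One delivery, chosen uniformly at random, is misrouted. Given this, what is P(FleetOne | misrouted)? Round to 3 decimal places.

0.078

Since the prior is uniform, the posterior is proportional to the likelihood:
  QuickShip: 0.003
  MetroPost: 0.2375
  Orbit: 0.15
  FleetOne: 0.04
  Arrow: 0.082
Total = 0.5125.
P(FleetOne | evidence) = 0.04 / 0.5125 ≈ 0.078.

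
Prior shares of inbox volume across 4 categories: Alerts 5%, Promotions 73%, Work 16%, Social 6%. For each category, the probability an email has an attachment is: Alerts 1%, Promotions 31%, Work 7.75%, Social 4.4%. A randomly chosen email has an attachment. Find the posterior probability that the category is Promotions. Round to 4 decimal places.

0.9357

By Bayes' rule, posterior ∝ prior × likelihood:
  Alerts: 0.05 × 0.01 = 0.0005
  Promotions: 0.73 × 0.31 = 0.2263
  Work: 0.16 × 0.0775 = 0.0124
  Social: 0.06 × 0.044 = 0.00264
Sum = 0.24184.
P(Promotions | evidence) = 0.2263 / 0.24184 ≈ 0.9357.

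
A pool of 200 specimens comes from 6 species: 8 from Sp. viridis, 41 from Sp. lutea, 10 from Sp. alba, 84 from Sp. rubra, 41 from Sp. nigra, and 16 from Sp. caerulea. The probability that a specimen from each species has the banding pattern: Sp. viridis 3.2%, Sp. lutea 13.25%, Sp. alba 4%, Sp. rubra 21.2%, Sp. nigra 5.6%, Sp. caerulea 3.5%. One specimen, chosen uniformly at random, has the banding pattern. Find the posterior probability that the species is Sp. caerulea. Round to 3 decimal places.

0.021

Prior × likelihood for each hypothesis:
  Sp. viridis: 0.04 × 0.032 = 0.00128
  Sp. lutea: 0.205 × 0.1325 = 0.0271625
  Sp. alba: 0.05 × 0.04 = 0.002
  Sp. rubra: 0.42 × 0.212 = 0.08904
  Sp. nigra: 0.205 × 0.056 = 0.01148
  Sp. caerulea: 0.08 × 0.035 = 0.0028
Total = 0.1337625.
P(Sp. caerulea | evidence) = 0.0028 / 0.1337625 ≈ 0.021.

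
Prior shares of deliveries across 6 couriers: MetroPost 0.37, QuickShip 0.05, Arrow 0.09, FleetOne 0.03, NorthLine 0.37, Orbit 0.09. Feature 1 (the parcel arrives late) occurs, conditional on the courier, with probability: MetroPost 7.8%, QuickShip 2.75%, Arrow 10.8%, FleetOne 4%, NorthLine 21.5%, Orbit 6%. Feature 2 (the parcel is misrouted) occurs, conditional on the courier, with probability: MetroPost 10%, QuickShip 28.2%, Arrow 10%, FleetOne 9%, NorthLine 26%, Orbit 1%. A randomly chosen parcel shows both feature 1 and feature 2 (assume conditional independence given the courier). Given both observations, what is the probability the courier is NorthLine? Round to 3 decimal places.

Compute prior × likelihood for every hypothesis:
  MetroPost: 0.37 × 0.078 × 0.1 = 0.002886
  QuickShip: 0.05 × 0.0275 × 0.282 = 0.00038775
  Arrow: 0.09 × 0.108 × 0.1 = 0.000972
  FleetOne: 0.03 × 0.04 × 0.09 = 0.000108
  NorthLine: 0.37 × 0.215 × 0.26 = 0.020683
  Orbit: 0.09 × 0.06 × 0.01 = 0.000054
Total = 0.02509075.
P(NorthLine | evidence) = 0.020683 / 0.02509075 ≈ 0.824.

0.824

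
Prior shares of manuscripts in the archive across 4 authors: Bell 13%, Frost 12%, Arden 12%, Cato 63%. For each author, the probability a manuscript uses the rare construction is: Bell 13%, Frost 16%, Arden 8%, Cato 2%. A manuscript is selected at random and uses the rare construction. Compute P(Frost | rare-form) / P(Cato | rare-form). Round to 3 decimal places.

Compute prior × likelihood for every hypothesis:
  Bell: 0.13 × 0.13 = 0.0169
  Frost: 0.12 × 0.16 = 0.0192
  Arden: 0.12 × 0.08 = 0.0096
  Cato: 0.63 × 0.02 = 0.0126
Sum = 0.0583.
The ratio is 0.0192 / 0.0126 (the normalizer cancels) = 1.524.

1.524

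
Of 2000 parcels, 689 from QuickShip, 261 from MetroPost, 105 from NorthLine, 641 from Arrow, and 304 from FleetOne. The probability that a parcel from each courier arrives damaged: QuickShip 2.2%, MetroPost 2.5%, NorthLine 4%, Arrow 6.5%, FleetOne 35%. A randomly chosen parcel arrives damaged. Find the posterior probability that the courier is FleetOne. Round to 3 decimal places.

0.612

Prior × likelihood for each hypothesis:
  QuickShip: 0.3445 × 0.022 = 0.007579
  MetroPost: 0.1305 × 0.025 = 0.0032625
  NorthLine: 0.0525 × 0.04 = 0.0021
  Arrow: 0.3205 × 0.065 = 0.0208325
  FleetOne: 0.152 × 0.35 = 0.0532
Sum = 0.086974.
P(FleetOne | evidence) = 0.0532 / 0.086974 ≈ 0.612.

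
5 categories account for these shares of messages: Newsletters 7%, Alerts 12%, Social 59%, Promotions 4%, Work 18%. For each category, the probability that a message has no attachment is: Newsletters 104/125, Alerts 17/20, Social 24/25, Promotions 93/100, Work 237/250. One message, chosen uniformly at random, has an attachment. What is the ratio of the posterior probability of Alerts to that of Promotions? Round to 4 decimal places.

6.4286

Taking complements, P(attachment | each) = Newsletters 0.168, Alerts 0.15, Social 0.04, Promotions 0.07, Work 0.052.
Prior × likelihood for each hypothesis:
  Newsletters: 0.07 × 0.168 = 0.01176
  Alerts: 0.12 × 0.15 = 0.018
  Social: 0.59 × 0.04 = 0.0236
  Promotions: 0.04 × 0.07 = 0.0028
  Work: 0.18 × 0.052 = 0.00936
Total = 0.06552.
The ratio is 0.018 / 0.0028 (the normalizer cancels) = 6.4286.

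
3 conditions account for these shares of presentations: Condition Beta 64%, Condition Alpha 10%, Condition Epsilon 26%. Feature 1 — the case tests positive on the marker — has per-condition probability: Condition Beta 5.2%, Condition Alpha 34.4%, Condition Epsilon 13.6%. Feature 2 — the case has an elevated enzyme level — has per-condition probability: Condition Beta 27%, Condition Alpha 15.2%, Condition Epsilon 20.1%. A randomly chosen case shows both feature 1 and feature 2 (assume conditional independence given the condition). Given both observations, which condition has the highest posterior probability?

Unnormalized posteriors (prior × likelihood):
  Condition Beta: 0.64 × 0.052 × 0.27 = 0.0089856
  Condition Alpha: 0.1 × 0.344 × 0.152 = 0.0052288
  Condition Epsilon: 0.26 × 0.136 × 0.201 = 0.00710736
Sum = 0.02132176.
Largest term belongs to Condition Beta, so Condition Beta is most probable.

Condition Beta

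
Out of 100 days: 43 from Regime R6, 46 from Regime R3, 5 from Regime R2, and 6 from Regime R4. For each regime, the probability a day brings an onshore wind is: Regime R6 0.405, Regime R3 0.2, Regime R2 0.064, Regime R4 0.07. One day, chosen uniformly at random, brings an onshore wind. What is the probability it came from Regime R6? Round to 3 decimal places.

0.637

Unnormalized posteriors (prior × likelihood):
  Regime R6: 0.43 × 0.405 = 0.17415
  Regime R3: 0.46 × 0.2 = 0.092
  Regime R2: 0.05 × 0.064 = 0.0032
  Regime R4: 0.06 × 0.07 = 0.0042
Sum = 0.27355.
P(Regime R6 | evidence) = 0.17415 / 0.27355 ≈ 0.637.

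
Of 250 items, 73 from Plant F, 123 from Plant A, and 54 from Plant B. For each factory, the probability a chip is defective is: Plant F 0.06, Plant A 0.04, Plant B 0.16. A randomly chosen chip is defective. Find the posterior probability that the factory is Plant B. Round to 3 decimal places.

0.482

Prior × likelihood for each hypothesis:
  Plant F: 0.292 × 0.06 = 0.01752
  Plant A: 0.492 × 0.04 = 0.01968
  Plant B: 0.216 × 0.16 = 0.03456
Sum = 0.07176.
P(Plant B | evidence) = 0.03456 / 0.07176 ≈ 0.482.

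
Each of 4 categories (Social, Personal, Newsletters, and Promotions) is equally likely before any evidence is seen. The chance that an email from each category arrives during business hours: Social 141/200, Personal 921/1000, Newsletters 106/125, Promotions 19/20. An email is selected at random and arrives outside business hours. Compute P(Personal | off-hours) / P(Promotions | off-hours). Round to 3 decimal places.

Taking complements, P(off-hours | each) = Social 0.295, Personal 0.079, Newsletters 0.152, Promotions 0.05.
With a uniform prior (1/4 each), posterior ∝ likelihood:
  Social: 0.295
  Personal: 0.079
  Newsletters: 0.152
  Promotions: 0.05
Sum = 0.576.
The ratio is 0.079 / 0.05 (the normalizer cancels) = 1.580.

1.580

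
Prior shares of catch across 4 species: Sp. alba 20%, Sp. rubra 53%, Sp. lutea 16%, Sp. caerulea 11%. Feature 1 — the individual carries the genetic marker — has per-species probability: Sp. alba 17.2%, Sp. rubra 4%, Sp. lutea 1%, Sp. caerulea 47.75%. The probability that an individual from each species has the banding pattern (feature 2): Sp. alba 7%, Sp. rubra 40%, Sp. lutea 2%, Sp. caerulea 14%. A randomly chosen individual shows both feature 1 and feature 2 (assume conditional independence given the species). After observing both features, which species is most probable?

Compute prior × likelihood for every hypothesis:
  Sp. alba: 0.2 × 0.172 × 0.07 = 0.002408
  Sp. rubra: 0.53 × 0.04 × 0.4 = 0.00848
  Sp. lutea: 0.16 × 0.01 × 0.02 = 0.000032
  Sp. caerulea: 0.11 × 0.4775 × 0.14 = 0.0073535
Sum = 0.0182735.
Largest term belongs to Sp. rubra, so Sp. rubra is most probable.

Sp. rubra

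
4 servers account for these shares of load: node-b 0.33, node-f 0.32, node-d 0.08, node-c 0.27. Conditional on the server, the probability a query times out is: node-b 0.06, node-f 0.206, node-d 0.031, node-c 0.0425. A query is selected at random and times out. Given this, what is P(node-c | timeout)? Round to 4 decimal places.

Unnormalized posteriors (prior × likelihood):
  node-b: 0.33 × 0.06 = 0.0198
  node-f: 0.32 × 0.206 = 0.06592
  node-d: 0.08 × 0.031 = 0.00248
  node-c: 0.27 × 0.0425 = 0.011475
Total = 0.099675.
P(node-c | evidence) = 0.011475 / 0.099675 ≈ 0.1151.

0.1151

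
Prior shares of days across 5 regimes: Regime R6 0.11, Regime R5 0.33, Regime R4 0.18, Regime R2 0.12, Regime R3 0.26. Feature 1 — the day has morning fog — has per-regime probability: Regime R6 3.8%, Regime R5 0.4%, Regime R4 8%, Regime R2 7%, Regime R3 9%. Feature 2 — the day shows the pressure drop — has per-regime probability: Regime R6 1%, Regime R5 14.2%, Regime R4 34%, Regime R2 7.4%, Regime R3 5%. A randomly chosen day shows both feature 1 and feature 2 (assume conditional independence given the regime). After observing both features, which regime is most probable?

Regime R4

Prior × likelihood for each hypothesis:
  Regime R6: 0.11 × 0.038 × 0.01 = 0.0000418
  Regime R5: 0.33 × 0.004 × 0.142 = 0.00018744
  Regime R4: 0.18 × 0.08 × 0.34 = 0.004896
  Regime R2: 0.12 × 0.07 × 0.074 = 0.0006216
  Regime R3: 0.26 × 0.09 × 0.05 = 0.00117
Total = 0.00691684.
Largest term belongs to Regime R4, so Regime R4 is most probable.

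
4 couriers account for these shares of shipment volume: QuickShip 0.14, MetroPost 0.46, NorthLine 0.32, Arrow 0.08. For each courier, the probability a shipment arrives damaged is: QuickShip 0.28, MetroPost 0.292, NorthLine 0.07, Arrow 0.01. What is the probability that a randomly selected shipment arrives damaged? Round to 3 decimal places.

0.197

Unnormalized posteriors (prior × likelihood):
  QuickShip: 0.14 × 0.28 = 0.0392
  MetroPost: 0.46 × 0.292 = 0.13432
  NorthLine: 0.32 × 0.07 = 0.0224
  Arrow: 0.08 × 0.01 = 0.0008
P(damaged) = 0.0392 + 0.13432 + 0.0224 + 0.0008 = 0.19672 → 0.197.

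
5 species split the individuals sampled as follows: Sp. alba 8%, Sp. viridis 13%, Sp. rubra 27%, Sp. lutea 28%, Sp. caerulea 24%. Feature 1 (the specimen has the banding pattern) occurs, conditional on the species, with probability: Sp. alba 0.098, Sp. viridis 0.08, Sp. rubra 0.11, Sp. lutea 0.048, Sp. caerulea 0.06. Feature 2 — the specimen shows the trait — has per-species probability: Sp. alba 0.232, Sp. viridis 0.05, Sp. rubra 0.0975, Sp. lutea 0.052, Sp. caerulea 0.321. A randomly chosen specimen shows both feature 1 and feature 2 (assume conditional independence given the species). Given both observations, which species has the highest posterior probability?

Compute prior × likelihood for every hypothesis:
  Sp. alba: 0.08 × 0.098 × 0.232 = 0.00181888
  Sp. viridis: 0.13 × 0.08 × 0.05 = 0.00052
  Sp. rubra: 0.27 × 0.11 × 0.0975 = 0.00289575
  Sp. lutea: 0.28 × 0.048 × 0.052 = 0.00069888
  Sp. caerulea: 0.24 × 0.06 × 0.321 = 0.0046224
Total = 0.01055591.
Largest term belongs to Sp. caerulea, so Sp. caerulea is most probable.

Sp. caerulea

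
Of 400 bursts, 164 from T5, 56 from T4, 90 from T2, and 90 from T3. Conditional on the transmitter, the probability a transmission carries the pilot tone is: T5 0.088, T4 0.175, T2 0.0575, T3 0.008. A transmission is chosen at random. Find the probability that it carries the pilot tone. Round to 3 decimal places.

Prior × likelihood for each hypothesis:
  T5: 0.41 × 0.088 = 0.03608
  T4: 0.14 × 0.175 = 0.0245
  T2: 0.225 × 0.0575 = 0.0129375
  T3: 0.225 × 0.008 = 0.0018
P(pilot) = 0.03608 + 0.0245 + 0.0129375 + 0.0018 = 0.0753175 → 0.075.

0.075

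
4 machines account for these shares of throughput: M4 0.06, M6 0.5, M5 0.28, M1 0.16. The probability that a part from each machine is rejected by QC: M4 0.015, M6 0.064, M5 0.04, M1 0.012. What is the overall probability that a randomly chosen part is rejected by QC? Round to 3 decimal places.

Compute prior × likelihood for every hypothesis:
  M4: 0.06 × 0.015 = 0.0009
  M6: 0.5 × 0.064 = 0.032
  M5: 0.28 × 0.04 = 0.0112
  M1: 0.16 × 0.012 = 0.00192
P(rejected) = 0.0009 + 0.032 + 0.0112 + 0.00192 = 0.04602 → 0.046.

0.046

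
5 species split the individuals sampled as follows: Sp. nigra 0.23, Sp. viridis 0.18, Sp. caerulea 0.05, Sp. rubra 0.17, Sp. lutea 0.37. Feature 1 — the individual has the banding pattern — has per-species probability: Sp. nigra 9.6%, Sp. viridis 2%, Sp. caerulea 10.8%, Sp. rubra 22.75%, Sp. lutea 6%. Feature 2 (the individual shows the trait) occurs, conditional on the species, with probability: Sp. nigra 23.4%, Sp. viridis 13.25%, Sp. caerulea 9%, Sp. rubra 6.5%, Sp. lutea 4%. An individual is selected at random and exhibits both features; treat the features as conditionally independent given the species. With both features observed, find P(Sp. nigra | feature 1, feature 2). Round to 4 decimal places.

Compute prior × likelihood for every hypothesis:
  Sp. nigra: 0.23 × 0.096 × 0.234 = 0.00516672
  Sp. viridis: 0.18 × 0.02 × 0.1325 = 0.000477
  Sp. caerulea: 0.05 × 0.108 × 0.09 = 0.000486
  Sp. rubra: 0.17 × 0.2275 × 0.065 = 0.002513875
  Sp. lutea: 0.37 × 0.06 × 0.04 = 0.000888
Total = 0.009531595.
P(Sp. nigra | evidence) = 0.00516672 / 0.009531595 ≈ 0.5421.

0.5421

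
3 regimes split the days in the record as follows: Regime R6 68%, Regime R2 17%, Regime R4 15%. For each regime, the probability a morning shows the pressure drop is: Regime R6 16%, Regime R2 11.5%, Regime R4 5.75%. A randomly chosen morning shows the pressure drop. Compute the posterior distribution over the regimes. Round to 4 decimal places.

Regime R6 0.7943, Regime R2 0.1427, Regime R4 0.0630

Unnormalized posteriors (prior × likelihood):
  Regime R6: 0.68 × 0.16 = 0.1088
  Regime R2: 0.17 × 0.115 = 0.01955
  Regime R4: 0.15 × 0.0575 = 0.008625
Normalizing constant = 0.136975.
P(Regime R6 | drop) = 0.1088/0.136975 ≈ 0.7943
P(Regime R2 | drop) = 0.01955/0.136975 ≈ 0.1427
P(Regime R4 | drop) = 0.008625/0.136975 ≈ 0.0630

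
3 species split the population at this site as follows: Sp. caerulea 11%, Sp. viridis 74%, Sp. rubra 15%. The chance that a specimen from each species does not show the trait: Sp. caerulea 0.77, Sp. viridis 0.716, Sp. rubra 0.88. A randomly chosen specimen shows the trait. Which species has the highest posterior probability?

Sp. viridis

Taking complements, P(trait | each) = Sp. caerulea 0.23, Sp. viridis 0.284, Sp. rubra 0.12.
Compute prior × likelihood for every hypothesis:
  Sp. caerulea: 0.11 × 0.23 = 0.0253
  Sp. viridis: 0.74 × 0.284 = 0.21016
  Sp. rubra: 0.15 × 0.12 = 0.018
Total = 0.25346.
Largest term belongs to Sp. viridis, so Sp. viridis is most probable.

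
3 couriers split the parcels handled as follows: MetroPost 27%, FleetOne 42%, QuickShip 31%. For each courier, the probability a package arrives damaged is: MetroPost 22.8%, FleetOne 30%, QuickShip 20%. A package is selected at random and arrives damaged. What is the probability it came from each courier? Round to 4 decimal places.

Prior × likelihood for each hypothesis:
  MetroPost: 0.27 × 0.228 = 0.06156
  FleetOne: 0.42 × 0.3 = 0.126
  QuickShip: 0.31 × 0.2 = 0.062
Sum = 0.24956.
P(MetroPost | damaged) = 0.06156/0.24956 ≈ 0.2467
P(FleetOne | damaged) = 0.126/0.24956 ≈ 0.5049
P(QuickShip | damaged) = 0.062/0.24956 ≈ 0.2484

MetroPost 0.2467, FleetOne 0.5049, QuickShip 0.2484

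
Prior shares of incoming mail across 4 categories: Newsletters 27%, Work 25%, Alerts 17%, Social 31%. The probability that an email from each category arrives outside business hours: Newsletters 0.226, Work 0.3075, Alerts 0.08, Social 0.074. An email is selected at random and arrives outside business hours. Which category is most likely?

Prior × likelihood for each hypothesis:
  Newsletters: 0.27 × 0.226 = 0.06102
  Work: 0.25 × 0.3075 = 0.076875
  Alerts: 0.17 × 0.08 = 0.0136
  Social: 0.31 × 0.074 = 0.02294
Total = 0.174435.
Largest term belongs to Work, so Work is most probable.

Work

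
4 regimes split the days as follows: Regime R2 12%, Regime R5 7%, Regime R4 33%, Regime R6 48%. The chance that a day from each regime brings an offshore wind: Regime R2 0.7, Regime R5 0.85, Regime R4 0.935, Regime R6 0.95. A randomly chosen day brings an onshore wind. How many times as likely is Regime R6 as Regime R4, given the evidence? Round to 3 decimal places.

Taking complements, P(onshore | each) = Regime R2 0.3, Regime R5 0.15, Regime R4 0.065, Regime R6 0.05.
Compute prior × likelihood for every hypothesis:
  Regime R2: 0.12 × 0.3 = 0.036
  Regime R5: 0.07 × 0.15 = 0.0105
  Regime R4: 0.33 × 0.065 = 0.02145
  Regime R6: 0.48 × 0.05 = 0.024
Sum = 0.09195.
The ratio is 0.024 / 0.02145 (the normalizer cancels) = 1.119.

1.119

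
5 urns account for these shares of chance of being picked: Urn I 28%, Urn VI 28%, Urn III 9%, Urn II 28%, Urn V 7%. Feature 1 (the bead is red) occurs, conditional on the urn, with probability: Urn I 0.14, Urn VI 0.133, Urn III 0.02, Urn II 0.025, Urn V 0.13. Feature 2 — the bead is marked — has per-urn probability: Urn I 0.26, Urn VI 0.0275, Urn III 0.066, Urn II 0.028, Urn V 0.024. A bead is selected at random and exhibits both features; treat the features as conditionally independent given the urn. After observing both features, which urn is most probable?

Compute prior × likelihood for every hypothesis:
  Urn I: 0.28 × 0.14 × 0.26 = 0.010192
  Urn VI: 0.28 × 0.133 × 0.0275 = 0.0010241
  Urn III: 0.09 × 0.02 × 0.066 = 0.0001188
  Urn II: 0.28 × 0.025 × 0.028 = 0.000196
  Urn V: 0.07 × 0.13 × 0.024 = 0.0002184
Normalizing constant = 0.0117493.
Largest term belongs to Urn I, so Urn I is most probable.

Urn I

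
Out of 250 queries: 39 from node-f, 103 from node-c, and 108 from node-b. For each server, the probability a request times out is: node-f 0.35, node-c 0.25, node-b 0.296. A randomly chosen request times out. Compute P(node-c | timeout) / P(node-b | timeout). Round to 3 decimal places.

0.805

Unnormalized posteriors (prior × likelihood):
  node-f: 0.156 × 0.35 = 0.0546
  node-c: 0.412 × 0.25 = 0.103
  node-b: 0.432 × 0.296 = 0.127872
Total = 0.285472.
The ratio is 0.103 / 0.127872 (the normalizer cancels) = 0.805.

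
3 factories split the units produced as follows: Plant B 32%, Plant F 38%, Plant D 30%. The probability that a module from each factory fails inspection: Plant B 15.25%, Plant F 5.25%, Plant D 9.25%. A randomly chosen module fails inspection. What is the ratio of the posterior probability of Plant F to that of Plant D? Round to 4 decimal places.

0.7189

By Bayes' rule, posterior ∝ prior × likelihood:
  Plant B: 0.32 × 0.1525 = 0.0488
  Plant F: 0.38 × 0.0525 = 0.01995
  Plant D: 0.3 × 0.0925 = 0.02775
Normalizing constant = 0.0965.
The ratio is 0.01995 / 0.02775 (the normalizer cancels) = 0.7189.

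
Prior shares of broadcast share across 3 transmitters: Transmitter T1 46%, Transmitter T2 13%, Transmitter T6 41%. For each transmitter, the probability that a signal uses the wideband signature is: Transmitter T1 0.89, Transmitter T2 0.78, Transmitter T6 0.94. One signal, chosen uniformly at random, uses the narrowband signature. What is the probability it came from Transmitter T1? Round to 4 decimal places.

Taking complements, P(narrowband | each) = Transmitter T1 0.11, Transmitter T2 0.22, Transmitter T6 0.06.
Unnormalized posteriors (prior × likelihood):
  Transmitter T1: 0.46 × 0.11 = 0.0506
  Transmitter T2: 0.13 × 0.22 = 0.0286
  Transmitter T6: 0.41 × 0.06 = 0.0246
Total = 0.1038.
P(Transmitter T1 | evidence) = 0.0506 / 0.1038 ≈ 0.4875.

0.4875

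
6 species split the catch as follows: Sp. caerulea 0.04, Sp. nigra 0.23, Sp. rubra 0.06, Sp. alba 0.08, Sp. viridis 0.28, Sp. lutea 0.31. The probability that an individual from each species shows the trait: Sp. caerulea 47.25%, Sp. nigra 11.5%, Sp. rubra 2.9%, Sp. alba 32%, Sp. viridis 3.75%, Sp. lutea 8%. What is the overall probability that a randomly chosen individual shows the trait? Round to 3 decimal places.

0.108

Unnormalized posteriors (prior × likelihood):
  Sp. caerulea: 0.04 × 0.4725 = 0.0189
  Sp. nigra: 0.23 × 0.115 = 0.02645
  Sp. rubra: 0.06 × 0.029 = 0.00174
  Sp. alba: 0.08 × 0.32 = 0.0256
  Sp. viridis: 0.28 × 0.0375 = 0.0105
  Sp. lutea: 0.31 × 0.08 = 0.0248
P(trait) = 0.0189 + 0.02645 + 0.00174 + 0.0256 + 0.0105 + 0.0248 = 0.10799 → 0.108.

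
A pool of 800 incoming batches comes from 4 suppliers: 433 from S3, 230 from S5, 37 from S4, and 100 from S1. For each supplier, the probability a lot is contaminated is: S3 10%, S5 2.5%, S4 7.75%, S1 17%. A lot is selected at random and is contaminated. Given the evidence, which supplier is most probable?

Unnormalized posteriors (prior × likelihood):
  S3: 0.54125 × 0.1 = 0.054125
  S5: 0.2875 × 0.025 = 0.0071875
  S4: 0.04625 × 0.0775 = 0.003584375
  S1: 0.125 × 0.17 = 0.02125
Normalizing constant = 0.086146875.
Largest term belongs to S3, so S3 is most probable.

S3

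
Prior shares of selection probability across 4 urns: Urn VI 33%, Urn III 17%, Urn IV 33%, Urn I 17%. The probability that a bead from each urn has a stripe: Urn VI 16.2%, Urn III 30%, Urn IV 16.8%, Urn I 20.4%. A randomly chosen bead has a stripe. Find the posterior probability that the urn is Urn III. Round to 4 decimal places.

0.2621

Unnormalized posteriors (prior × likelihood):
  Urn VI: 0.33 × 0.162 = 0.05346
  Urn III: 0.17 × 0.3 = 0.051
  Urn IV: 0.33 × 0.168 = 0.05544
  Urn I: 0.17 × 0.204 = 0.03468
Total = 0.19458.
P(Urn III | evidence) = 0.051 / 0.19458 ≈ 0.2621.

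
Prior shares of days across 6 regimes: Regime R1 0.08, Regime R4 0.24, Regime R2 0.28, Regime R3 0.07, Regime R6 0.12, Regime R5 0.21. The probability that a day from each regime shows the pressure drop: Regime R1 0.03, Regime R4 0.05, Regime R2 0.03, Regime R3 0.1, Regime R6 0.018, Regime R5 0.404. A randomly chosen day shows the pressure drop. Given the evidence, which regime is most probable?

Prior × likelihood for each hypothesis:
  Regime R1: 0.08 × 0.03 = 0.0024
  Regime R4: 0.24 × 0.05 = 0.012
  Regime R2: 0.28 × 0.03 = 0.0084
  Regime R3: 0.07 × 0.1 = 0.007
  Regime R6: 0.12 × 0.018 = 0.00216
  Regime R5: 0.21 × 0.404 = 0.08484
Sum = 0.1168.
Largest term belongs to Regime R5, so Regime R5 is most probable.

Regime R5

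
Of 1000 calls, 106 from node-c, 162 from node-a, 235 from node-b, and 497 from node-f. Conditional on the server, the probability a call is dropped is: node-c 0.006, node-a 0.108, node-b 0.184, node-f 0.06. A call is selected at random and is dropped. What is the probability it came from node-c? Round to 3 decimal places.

0.007

Compute prior × likelihood for every hypothesis:
  node-c: 0.106 × 0.006 = 0.000636
  node-a: 0.162 × 0.108 = 0.017496
  node-b: 0.235 × 0.184 = 0.04324
  node-f: 0.497 × 0.06 = 0.02982
Normalizing constant = 0.091192.
P(node-c | evidence) = 0.000636 / 0.091192 ≈ 0.007.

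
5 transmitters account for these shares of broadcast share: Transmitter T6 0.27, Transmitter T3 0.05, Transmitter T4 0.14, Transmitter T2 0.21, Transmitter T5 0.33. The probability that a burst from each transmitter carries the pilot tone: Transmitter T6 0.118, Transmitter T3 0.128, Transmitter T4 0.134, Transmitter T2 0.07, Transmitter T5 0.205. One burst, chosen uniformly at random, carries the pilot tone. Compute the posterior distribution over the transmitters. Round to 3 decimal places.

Compute prior × likelihood for every hypothesis:
  Transmitter T6: 0.27 × 0.118 = 0.03186
  Transmitter T3: 0.05 × 0.128 = 0.0064
  Transmitter T4: 0.14 × 0.134 = 0.01876
  Transmitter T2: 0.21 × 0.07 = 0.0147
  Transmitter T5: 0.33 × 0.205 = 0.06765
Total = 0.13937.
P(Transmitter T6 | pilot) = 0.03186/0.13937 ≈ 0.229
P(Transmitter T3 | pilot) = 0.0064/0.13937 ≈ 0.046
P(Transmitter T4 | pilot) = 0.01876/0.13937 ≈ 0.135
P(Transmitter T2 | pilot) = 0.0147/0.13937 ≈ 0.105
P(Transmitter T5 | pilot) = 0.06765/0.13937 ≈ 0.485

Transmitter T6 0.229, Transmitter T3 0.046, Transmitter T4 0.135, Transmitter T2 0.105, Transmitter T5 0.485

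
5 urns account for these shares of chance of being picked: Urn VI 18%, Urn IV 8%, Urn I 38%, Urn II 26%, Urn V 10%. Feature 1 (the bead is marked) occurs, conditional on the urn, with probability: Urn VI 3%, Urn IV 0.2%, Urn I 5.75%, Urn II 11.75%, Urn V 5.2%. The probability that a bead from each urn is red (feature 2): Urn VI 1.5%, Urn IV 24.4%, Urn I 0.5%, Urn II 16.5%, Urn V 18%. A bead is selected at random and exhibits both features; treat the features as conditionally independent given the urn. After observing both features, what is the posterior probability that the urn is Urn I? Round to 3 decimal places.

0.018

Prior × likelihood for each hypothesis:
  Urn VI: 0.18 × 0.03 × 0.015 = 0.000081
  Urn IV: 0.08 × 0.002 × 0.244 = 0.00003904
  Urn I: 0.38 × 0.0575 × 0.005 = 0.00010925
  Urn II: 0.26 × 0.1175 × 0.165 = 0.00504075
  Urn V: 0.1 × 0.052 × 0.18 = 0.000936
Sum = 0.00620604.
P(Urn I | evidence) = 0.00010925 / 0.00620604 ≈ 0.018.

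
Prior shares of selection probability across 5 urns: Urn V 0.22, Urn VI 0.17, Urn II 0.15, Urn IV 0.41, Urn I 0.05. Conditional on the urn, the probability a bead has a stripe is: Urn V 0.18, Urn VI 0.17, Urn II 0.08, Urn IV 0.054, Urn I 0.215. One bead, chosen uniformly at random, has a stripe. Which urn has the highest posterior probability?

Urn V

Unnormalized posteriors (prior × likelihood):
  Urn V: 0.22 × 0.18 = 0.0396
  Urn VI: 0.17 × 0.17 = 0.0289
  Urn II: 0.15 × 0.08 = 0.012
  Urn IV: 0.41 × 0.054 = 0.02214
  Urn I: 0.05 × 0.215 = 0.01075
Normalizing constant = 0.11339.
Largest term belongs to Urn V, so Urn V is most probable.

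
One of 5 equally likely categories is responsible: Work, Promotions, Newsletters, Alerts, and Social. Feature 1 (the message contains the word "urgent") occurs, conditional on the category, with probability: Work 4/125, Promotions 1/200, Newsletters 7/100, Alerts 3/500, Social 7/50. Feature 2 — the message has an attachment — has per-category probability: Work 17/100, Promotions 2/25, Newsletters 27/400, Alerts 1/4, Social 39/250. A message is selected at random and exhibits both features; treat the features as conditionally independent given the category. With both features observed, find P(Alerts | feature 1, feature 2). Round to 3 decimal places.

0.044

With a uniform prior (1/5 each), posterior ∝ likelihood:
  Work: 0.032 × 0.17 = 0.00544
  Promotions: 0.005 × 0.08 = 0.0004
  Newsletters: 0.07 × 0.0675 = 0.004725
  Alerts: 0.006 × 0.25 = 0.0015
  Social: 0.14 × 0.156 = 0.02184
Normalizing constant = 0.033905.
P(Alerts | evidence) = 0.0015 / 0.033905 ≈ 0.044.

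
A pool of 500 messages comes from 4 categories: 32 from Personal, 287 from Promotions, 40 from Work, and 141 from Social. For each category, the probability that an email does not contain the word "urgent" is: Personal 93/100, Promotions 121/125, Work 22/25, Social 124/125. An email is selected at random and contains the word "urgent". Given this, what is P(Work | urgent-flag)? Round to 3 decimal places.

0.277

Taking complements, P(urgent-flag | each) = Personal 0.07, Promotions 0.032, Work 0.12, Social 0.008.
Unnormalized posteriors (prior × likelihood):
  Personal: 0.064 × 0.07 = 0.00448
  Promotions: 0.574 × 0.032 = 0.018368
  Work: 0.08 × 0.12 = 0.0096
  Social: 0.282 × 0.008 = 0.002256
Normalizing constant = 0.034704.
P(Work | evidence) = 0.0096 / 0.034704 ≈ 0.277.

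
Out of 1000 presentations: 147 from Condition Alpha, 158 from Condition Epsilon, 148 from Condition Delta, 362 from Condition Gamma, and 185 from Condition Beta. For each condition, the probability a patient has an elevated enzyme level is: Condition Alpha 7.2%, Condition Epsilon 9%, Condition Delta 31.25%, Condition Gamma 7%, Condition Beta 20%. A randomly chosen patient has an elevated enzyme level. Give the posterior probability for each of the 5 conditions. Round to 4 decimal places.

Condition Alpha 0.0793, Condition Epsilon 0.1066, Condition Delta 0.3467, Condition Gamma 0.1900, Condition Beta 0.2774

Prior × likelihood for each hypothesis:
  Condition Alpha: 0.147 × 0.072 = 0.010584
  Condition Epsilon: 0.158 × 0.09 = 0.01422
  Condition Delta: 0.148 × 0.3125 = 0.04625
  Condition Gamma: 0.362 × 0.07 = 0.02534
  Condition Beta: 0.185 × 0.2 = 0.037
Sum = 0.133394.
P(Condition Alpha | elevated) = 0.010584/0.133394 ≈ 0.0793
P(Condition Epsilon | elevated) = 0.01422/0.133394 ≈ 0.1066
P(Condition Delta | elevated) = 0.04625/0.133394 ≈ 0.3467
P(Condition Gamma | elevated) = 0.02534/0.133394 ≈ 0.1900
P(Condition Beta | elevated) = 0.037/0.133394 ≈ 0.2774
(Check: 0.0793+0.1066+0.3467+0.1900+0.2774 = 1.0000.)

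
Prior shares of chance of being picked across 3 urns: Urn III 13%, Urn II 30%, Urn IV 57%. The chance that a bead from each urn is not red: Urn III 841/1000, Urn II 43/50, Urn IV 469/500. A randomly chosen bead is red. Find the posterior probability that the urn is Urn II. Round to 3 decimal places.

0.429

Taking complements, P(red | each) = Urn III 0.159, Urn II 0.14, Urn IV 0.062.
Unnormalized posteriors (prior × likelihood):
  Urn III: 0.13 × 0.159 = 0.02067
  Urn II: 0.3 × 0.14 = 0.042
  Urn IV: 0.57 × 0.062 = 0.03534
Normalizing constant = 0.09801.
P(Urn II | evidence) = 0.042 / 0.09801 ≈ 0.429.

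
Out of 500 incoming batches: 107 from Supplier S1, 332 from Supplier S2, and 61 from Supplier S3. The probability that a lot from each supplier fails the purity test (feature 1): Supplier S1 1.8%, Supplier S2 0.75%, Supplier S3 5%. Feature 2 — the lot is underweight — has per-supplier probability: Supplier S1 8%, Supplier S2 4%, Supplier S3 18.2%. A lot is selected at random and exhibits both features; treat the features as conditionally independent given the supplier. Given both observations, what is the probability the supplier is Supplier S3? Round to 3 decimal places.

Compute prior × likelihood for every hypothesis:
  Supplier S1: 0.214 × 0.018 × 0.08 = 0.00030816
  Supplier S2: 0.664 × 0.0075 × 0.04 = 0.0001992
  Supplier S3: 0.122 × 0.05 × 0.182 = 0.0011102
Total = 0.00161756.
P(Supplier S3 | evidence) = 0.0011102 / 0.00161756 ≈ 0.686.

0.686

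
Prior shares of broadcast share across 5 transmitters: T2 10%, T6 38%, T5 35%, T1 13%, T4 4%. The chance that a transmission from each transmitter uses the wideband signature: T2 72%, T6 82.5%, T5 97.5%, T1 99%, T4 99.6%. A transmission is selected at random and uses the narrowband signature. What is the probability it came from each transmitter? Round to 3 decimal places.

Taking complements, P(narrowband | each) = T2 0.28, T6 0.175, T5 0.025, T1 0.01, T4 0.004.
Compute prior × likelihood for every hypothesis:
  T2: 0.1 × 0.28 = 0.028
  T6: 0.38 × 0.175 = 0.0665
  T5: 0.35 × 0.025 = 0.00875
  T1: 0.13 × 0.01 = 0.0013
  T4: 0.04 × 0.004 = 0.00016
Total = 0.10471.
P(T2 | narrowband) = 0.028/0.10471 ≈ 0.267
P(T6 | narrowband) = 0.0665/0.10471 ≈ 0.635
P(T5 | narrowband) = 0.00875/0.10471 ≈ 0.084
P(T1 | narrowband) = 0.0013/0.10471 ≈ 0.012
P(T4 | narrowband) = 0.00016/0.10471 ≈ 0.002

T2 0.267, T6 0.635, T5 0.084, T1 0.012, T4 0.002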